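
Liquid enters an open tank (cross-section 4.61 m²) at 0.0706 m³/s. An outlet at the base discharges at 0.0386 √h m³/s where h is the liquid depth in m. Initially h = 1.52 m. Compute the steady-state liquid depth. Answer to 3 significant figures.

Level balance: A dh/dt = 0.0706 − 0.0386 √h. Setting dh/dt = 0:
Q_in = 0.0386 √h_ss ⇒ √h_ss = 0.0706/0.0386 = 1.8290.
h_ss = 1.8290² = 3.3453 m. (Since h₀ = 1.52 m < h_ss, the level will rise toward this value.)

3.35 m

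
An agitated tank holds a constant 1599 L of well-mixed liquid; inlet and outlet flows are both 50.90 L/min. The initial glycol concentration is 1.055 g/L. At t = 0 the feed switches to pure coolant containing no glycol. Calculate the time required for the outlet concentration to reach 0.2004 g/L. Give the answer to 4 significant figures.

52.18 min

Species balance: V dC/dt = Q(C_in − C) ⇒ τ = V/Q = 31.4145 min.
C(t) = C_in + (C₀ − C_in) e^(−t/τ). Set C = 0.2004 and solve for t:
e^(−t/τ) = (C − C_in)/(C₀ − C_in) = (0.2004 − 0)/(1.055 − 0) = 0.189953
t = −τ ln(…) = 31.4145 × 1.66098 = 52.1789 min.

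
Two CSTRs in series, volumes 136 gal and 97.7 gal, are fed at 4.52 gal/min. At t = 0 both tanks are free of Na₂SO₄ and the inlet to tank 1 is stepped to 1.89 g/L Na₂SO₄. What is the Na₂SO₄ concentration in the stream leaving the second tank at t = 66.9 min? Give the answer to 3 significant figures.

Each tank obeys Vᵢ dCᵢ/dt = Q(Cᵢ₋₁ − Cᵢ), so τᵢ = Vᵢ/Q.
τ₁ = 136/4.52 = 30.088 min; τ₂ = 97.7/4.52 = 21.615 min.
Tank 1: C₁ = C_in(1 − e^(−t/τ₁)). Tank 2 (τ₁ ≠ τ₂): C₂ = C_in[1 − (τ₁ e^(−t/τ₁) − τ₂ e^(−t/τ₂))/(τ₁ − τ₂)].
At t = 66.9: e^(−t/τ₁) = 0.10824, e^(−t/τ₂) = 0.045272.
C₂ = 1.89·[1 − (30.088·0.10824 − 21.615·0.045272)/(8.4735)] = 1.89·0.73115 = 1.3819 g/L.

1.38 g/L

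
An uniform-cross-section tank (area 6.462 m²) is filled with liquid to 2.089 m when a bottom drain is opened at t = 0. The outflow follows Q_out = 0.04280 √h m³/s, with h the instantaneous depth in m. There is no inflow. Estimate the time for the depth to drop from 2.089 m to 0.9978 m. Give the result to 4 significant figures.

A dh/dt = −Q_out = −0.04280 √h.
∫ h^(−1/2) dh = −(0.04280/A) ∫ dt, giving 2√h = 2√h₀ − (0.04280/A) t.
t = 2A(√h₀ − √h)/0.04280 = 2·6.462·(√2.089 − √0.9978)/0.04280
  = 12.9240 × (1.44534 − 0.998899) / 0.04280 = 134.808 s.

134.8 s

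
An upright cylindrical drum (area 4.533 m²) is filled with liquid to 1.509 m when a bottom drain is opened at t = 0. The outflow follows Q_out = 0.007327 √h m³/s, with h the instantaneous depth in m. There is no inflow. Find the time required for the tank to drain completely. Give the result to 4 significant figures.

A dh/dt = −Q_out = −0.007327 √h.
∫ h^(−1/2) dh = −(0.007327/A) ∫ dt, giving 2√h = 2√h₀ − (0.007327/A) t.
Set h = 0: 2√h₀ = (0.007327/A) t_empty ⇒ t_empty = 2A√h₀/0.007327.
t_empty = 2·4.533·√1.509/0.007327 = 9.06600·1.22841/0.007327 = 1519.97 s.

1520 s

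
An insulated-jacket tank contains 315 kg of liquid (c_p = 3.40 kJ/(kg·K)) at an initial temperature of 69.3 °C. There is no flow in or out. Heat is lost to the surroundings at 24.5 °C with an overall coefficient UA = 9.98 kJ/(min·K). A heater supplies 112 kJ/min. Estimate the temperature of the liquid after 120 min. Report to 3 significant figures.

46.7 °C

M c_p dT/dt = −UA(T − T_amb) + Q̇.
dT/dt = (T_ss − T)/τ with T_ss = T_amb + Q̇/UA = 24.5 + 112/9.98 = 35.722 °C, τ = M c_p/UA = 315·3.40/9.98 = 107.31 min.
Solution: T(t) = T_ss + (T₀ − T_ss) e^(−t/τ).
T(120) = 35.722 + (33.578)·0.32687 = 46.698 °C.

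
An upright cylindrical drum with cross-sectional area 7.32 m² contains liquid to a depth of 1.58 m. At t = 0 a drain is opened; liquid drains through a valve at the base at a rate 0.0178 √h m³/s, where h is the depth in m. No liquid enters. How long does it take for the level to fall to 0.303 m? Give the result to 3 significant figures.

581 s

With no inflow, A dh/dt = −0.0178 √h.
Separate and integrate: 2(√h − √h₀) = −(0.0178/A) t.
t = 2A(√h₀ − √h)/0.0178 = 2·7.32·(√1.58 − √0.303)/0.0178
  = 14.640 × (1.2570 − 0.55045) / 0.0178 = 581.10 s.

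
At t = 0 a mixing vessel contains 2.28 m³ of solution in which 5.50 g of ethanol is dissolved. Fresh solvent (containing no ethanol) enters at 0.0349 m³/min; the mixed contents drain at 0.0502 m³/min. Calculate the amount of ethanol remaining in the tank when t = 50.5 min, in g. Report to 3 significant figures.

Let m(t) be the amount of ethanol. Volume: V(t) = V₀ + (Q_in − Q_out) t = 2.28 − 0.015300 t; V(50.5) = 1.5073 m³.
Solute balance: dm/dt = 0 − Q_out C = −Q_out m/V(t).
dm/m = −Q_out dt/(V₀ − 0.015300 t); integrating gives ln(m/m₀) = −(Q_out/(Q_in−Q_out)) ln(V/V₀).
m = m₀ (V₀/V)^(Q_out/(Q_in−Q_out)) = 5.50 × (2.28/1.5073)^(-3.2810) = 1.4148 g.

1.41 g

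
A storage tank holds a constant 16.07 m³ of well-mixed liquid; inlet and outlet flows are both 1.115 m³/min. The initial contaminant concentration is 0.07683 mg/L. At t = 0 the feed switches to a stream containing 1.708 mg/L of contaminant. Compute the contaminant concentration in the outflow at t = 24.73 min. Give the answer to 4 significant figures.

1.415 mg/L

Unsteady species balance (constant V, well mixed): V dC/dt = Q(C_in − C).
So dC/dt = (C_in − C)/τ with τ = V/Q = 16.07/1.115 = 14.4126 min.
Solution: C(t) = C_in + (C₀ − C_in) e^(−t/τ).
C(24.73) = 1.708 + (0.07683 − 1.708)·e^(−24.73/14.4126) = 1.708 + (-1.63117)·0.179808 = 1.41470 mg/L.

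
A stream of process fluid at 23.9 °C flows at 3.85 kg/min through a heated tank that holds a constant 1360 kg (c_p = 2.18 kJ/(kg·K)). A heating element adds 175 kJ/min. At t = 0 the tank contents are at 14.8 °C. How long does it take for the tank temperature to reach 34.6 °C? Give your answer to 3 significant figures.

M c_p dT/dt = ṁ c_p (T_in − T) + Q̇.
τ = M/ṁ = 353.25 min; T_ss = T_in + Q̇/(ṁ c_p) = 44.751 °C.
T(t) = T_ss + (T₀ − T_ss) e^(−t/τ). Set T = 34.6:
e^(−t/τ) = (34.6 − 44.751)/(14.8 − 44.751) = 0.33891
t = −353.25 · ln(0.33891) = 382.22 min.

382 min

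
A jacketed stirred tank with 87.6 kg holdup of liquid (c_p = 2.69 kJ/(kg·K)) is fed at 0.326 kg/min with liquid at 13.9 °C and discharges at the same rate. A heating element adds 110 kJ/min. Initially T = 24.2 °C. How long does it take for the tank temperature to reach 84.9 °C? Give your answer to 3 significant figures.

201 min

M c_p dT/dt = ṁ c_p (T_in − T) + Q̇.
τ = M/ṁ = 268.71 min; T_ss = T_in + Q̇/(ṁ c_p) = 139.34 °C.
T(t) = T_ss + (T₀ − T_ss) e^(−t/τ). Set T = 84.9:
e^(−t/τ) = (84.9 − 139.34)/(24.2 − 139.34) = 0.47280
t = −268.71 · ln(0.47280) = 201.29 min.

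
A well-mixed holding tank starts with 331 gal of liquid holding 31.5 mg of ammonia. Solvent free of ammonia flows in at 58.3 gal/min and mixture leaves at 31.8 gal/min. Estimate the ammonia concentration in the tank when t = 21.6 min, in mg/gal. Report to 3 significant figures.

Let m(t) be the amount of ammonia. Volume: V(t) = V₀ + (Q_in − Q_out) t = 331 + 26.500 t; V(21.6) = 903.40 gal.
No ammonia enters, so dm/dt = −Q_out · (m/V).
dm/m = −Q_out dt/(V₀ + 26.500 t); integrating gives ln(m/m₀) = −(Q_out/(Q_in−Q_out)) ln(V/V₀).
m = m₀ (V₀/V)^(Q_out/(Q_in−Q_out)) = 31.5 × (331/903.40)^(1.2000) = 9.4417 mg.
C = m/V = 9.4417/903.40 = 0.010451 mg/gal.

0.0105 mg/gal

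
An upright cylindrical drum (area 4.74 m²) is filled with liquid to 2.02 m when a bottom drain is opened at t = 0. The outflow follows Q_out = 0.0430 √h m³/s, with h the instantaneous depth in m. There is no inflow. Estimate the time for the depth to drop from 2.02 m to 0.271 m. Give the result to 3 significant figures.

199 s

With no inflow, A dh/dt = −0.0430 √h.
∫ h^(−1/2) dh = −(0.0430/A) ∫ dt, giving 2√h = 2√h₀ − (0.0430/A) t.
t = 2A(√h₀ − √h)/0.0430 = 2·4.74·(√2.02 − √0.271)/0.0430
  = 9.4800 × (1.4213 − 0.52058) / 0.0430 = 198.57 s.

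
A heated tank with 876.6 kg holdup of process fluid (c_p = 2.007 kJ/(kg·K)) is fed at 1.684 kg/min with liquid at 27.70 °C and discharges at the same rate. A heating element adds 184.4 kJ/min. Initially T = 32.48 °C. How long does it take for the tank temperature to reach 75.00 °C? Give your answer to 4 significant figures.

1002 min

M c_p dT/dt = ṁ c_p (T_in − T) + Q̇.
τ = M/ṁ = 520.546 min; T_ss = T_in + Q̇/(ṁ c_p) = 82.2596 °C.
T(t) = T_ss + (T₀ − T_ss) e^(−t/τ). Set T = 75.00:
e^(−t/τ) = (75.00 − 82.2596)/(32.48 − 82.2596) = 0.145835
t = −520.546 · ln(0.145835) = 1002.20 min.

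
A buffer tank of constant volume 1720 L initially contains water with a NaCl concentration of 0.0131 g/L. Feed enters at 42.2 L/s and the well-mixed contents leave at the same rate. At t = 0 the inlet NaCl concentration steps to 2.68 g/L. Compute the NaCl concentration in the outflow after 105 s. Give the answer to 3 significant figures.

2.48 g/L

Accumulation = in − out for the solute gives V dC/dt = Q(C_in − C).
So dC/dt = (C_in − C)/τ with τ = V/Q = 1720/42.2 = 40.758 s.
Integrating: C(t) = C_in + (C₀ − C_in) e^(−t/τ).
C(105) = 2.68 + (0.0131 − 2.68)·e^(−105/40.758) = 2.68 + (-2.6669)·0.076065 = 2.4771 g/L.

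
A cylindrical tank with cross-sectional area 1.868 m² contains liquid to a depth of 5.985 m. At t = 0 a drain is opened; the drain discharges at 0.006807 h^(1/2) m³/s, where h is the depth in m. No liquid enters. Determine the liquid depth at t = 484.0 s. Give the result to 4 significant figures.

With no inflow, A dh/dt = −0.006807 √h.
Separate and integrate: 2(√h − √h₀) = −(0.006807/A) t.
√h = √5.985 − 0.006807·484.0/(2·1.868) = 2.44643 − 0.881849 = 1.56458.
h = 1.56458² = 2.44790 m.

2.448 m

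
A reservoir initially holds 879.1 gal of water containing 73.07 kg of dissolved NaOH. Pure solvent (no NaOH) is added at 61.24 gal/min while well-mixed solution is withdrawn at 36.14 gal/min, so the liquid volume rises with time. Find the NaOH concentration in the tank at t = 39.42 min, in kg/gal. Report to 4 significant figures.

0.01321 kg/gal

Let m(t) be the amount of NaOH. Volume: V(t) = V₀ + (Q_in − Q_out) t = 879.1 + 25.1000 t; V(39.42) = 1868.54 gal.
Species balance (pure solvent in): dm/dt = −Q_out · m/V(t).
Separate: dm/m = −Q_out dt/V(t) ⇒ ln(m/m₀) = −(Q_out/(Q_in−Q_out)) ln(V/V₀).
m = m₀ (V₀/V)^(Q_out/(Q_in−Q_out)) = 73.07 × (879.1/1868.54)^(1.43984) = 24.6742 kg.
C = m/V = 24.6742/1868.54 = 0.0132050 kg/gal.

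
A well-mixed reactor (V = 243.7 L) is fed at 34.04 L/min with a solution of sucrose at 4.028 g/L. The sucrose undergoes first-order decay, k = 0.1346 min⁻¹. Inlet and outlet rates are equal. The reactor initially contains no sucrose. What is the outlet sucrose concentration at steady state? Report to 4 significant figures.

Accumulation = in − out − consumed: V dC/dt = Q C_in − Q C − k V C.
Steady state (dC/dt = 0): C_ss = Q C_in/(Q + kV) = C_in/(1 + kV/Q).
C_ss = 34.04·4.028/(34.04 + 0.1346·243.7) = 137.113/66.8420 = 2.05130 g/L.

2.051 g/L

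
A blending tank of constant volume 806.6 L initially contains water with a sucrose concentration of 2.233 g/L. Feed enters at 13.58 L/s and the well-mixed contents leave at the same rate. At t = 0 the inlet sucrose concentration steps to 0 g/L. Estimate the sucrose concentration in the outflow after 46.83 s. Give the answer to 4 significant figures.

Species balance on the tank: V dC/dt = Q(C_in − C).
So dC/dt = (C_in − C)/τ with τ = V/Q = 806.6/13.58 = 59.3962 s.
C approaches C_in exponentially: C(t) = C_in + (C₀ − C_in) e^(−t/τ).
C(46.83) = 0 + (2.233 − 0)·e^(−46.83/59.3962) = 0 + (2.23300)·0.454556 = 1.01502 g/L.

1.015 g/L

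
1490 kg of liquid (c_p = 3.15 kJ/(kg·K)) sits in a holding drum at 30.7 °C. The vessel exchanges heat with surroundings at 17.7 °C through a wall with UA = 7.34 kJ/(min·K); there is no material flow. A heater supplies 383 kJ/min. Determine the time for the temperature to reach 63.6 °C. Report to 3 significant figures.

Energy balance: M c_p dT/dt = −UA(T − T_amb) + Q̇.
τ = M c_p/UA = 639.44 min; T_ss = T_amb + Q̇/UA = 17.7 + 383/7.34 = 69.880 °C.
T(t) = T_ss + (T₀ − T_ss)e^(−t/τ); set T = 63.6:
t = −τ ln[(T − T_ss)/(T₀ − T_ss)] = −639.44 · ln(0.16028) = 1170.7 min.

1170 min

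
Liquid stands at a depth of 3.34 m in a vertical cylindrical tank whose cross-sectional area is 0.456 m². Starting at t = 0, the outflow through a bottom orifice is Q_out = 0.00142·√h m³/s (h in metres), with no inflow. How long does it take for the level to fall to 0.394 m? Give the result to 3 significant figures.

771 s

With no inflow, A dh/dt = −0.00142 √h.
Separate and integrate: 2(√h − √h₀) = −(0.00142/A) t.
t = 2A(√h₀ − √h)/0.00142 = 2·0.456·(√3.34 − √0.394)/0.00142
  = 0.91200 × (1.8276 − 0.62769) / 0.00142 = 770.62 s.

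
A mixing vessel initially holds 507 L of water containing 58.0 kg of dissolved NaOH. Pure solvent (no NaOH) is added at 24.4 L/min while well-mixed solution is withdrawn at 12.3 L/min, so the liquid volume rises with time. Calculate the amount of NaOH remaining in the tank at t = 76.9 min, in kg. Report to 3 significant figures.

Let m(t) be the amount of NaOH. Volume: V(t) = V₀ + (Q_in − Q_out) t = 507 + 12.100 t; V(76.9) = 1437.5 L.
Solute balance: dm/dt = 0 − Q_out C = −Q_out m/V(t).
Separate: dm/m = −Q_out dt/V(t) ⇒ ln(m/m₀) = −(Q_out/(Q_in−Q_out)) ln(V/V₀).
m = m₀ (V₀/V)^(Q_out/(Q_in−Q_out)) = 58.0 × (507/1437.5)^(1.0165) = 20.107 kg.

20.1 kg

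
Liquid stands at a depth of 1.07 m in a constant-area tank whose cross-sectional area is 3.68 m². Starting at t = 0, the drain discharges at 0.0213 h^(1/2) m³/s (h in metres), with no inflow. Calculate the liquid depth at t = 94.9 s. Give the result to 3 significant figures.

With no inflow, A dh/dt = −0.0213 √h.
This is separable: 2 d(√h)/dt = −0.0213/A, so √h = √h₀ − (0.0213/(2A)) t.
√h = √1.07 − 0.0213·94.9/(2·3.68) = 1.0344 − 0.27464 = 0.75977.
h = 0.75977² = 0.57724 m.

0.577 m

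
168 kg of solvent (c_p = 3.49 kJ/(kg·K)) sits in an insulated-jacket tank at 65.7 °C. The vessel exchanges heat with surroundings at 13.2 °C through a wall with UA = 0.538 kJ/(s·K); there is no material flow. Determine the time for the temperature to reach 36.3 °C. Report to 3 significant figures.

First-law balance (no shaft work): M c_p dT/dt = −UA(T − T_amb).
τ = M c_p/UA = 1089.8 s; T_ss = T_amb = 13.200 °C.
T(t) = T_ss + (T₀ − T_ss)e^(−t/τ); set T = 36.3:
t = −τ ln[(T − T_ss)/(T₀ − T_ss)] = −1089.8 · ln(0.44000) = 894.72 s.

895 s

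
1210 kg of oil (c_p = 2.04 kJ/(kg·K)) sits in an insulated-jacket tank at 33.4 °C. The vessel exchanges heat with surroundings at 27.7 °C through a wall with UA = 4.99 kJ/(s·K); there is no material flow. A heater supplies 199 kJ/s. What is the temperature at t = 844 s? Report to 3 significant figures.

Energy balance: M c_p dT/dt = −UA(T − T_amb) + Q̇.
dT/dt = (T_ss − T)/τ with T_ss = T_amb + Q̇/UA = 27.7 + 199/4.99 = 67.580 °C, τ = M c_p/UA = 1210·2.04/4.99 = 494.67 s.
This is linear first-order; T(t) = T_ss + (T₀ − T_ss) e^(−t/τ).
T(844) = 67.580 + (-34.180)·0.18156 = 61.374 °C.

61.4 °C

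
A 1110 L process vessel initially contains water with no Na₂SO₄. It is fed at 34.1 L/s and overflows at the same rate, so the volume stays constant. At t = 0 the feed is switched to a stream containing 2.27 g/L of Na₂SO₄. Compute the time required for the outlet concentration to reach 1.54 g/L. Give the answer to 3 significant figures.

Transient balance on the dissolved component: V dC/dt = Q(C_in − C), so τ = V/Q = 32.551 s.
C(t) = C_in + (C₀ − C_in) e^(−t/τ). Set C = 1.54 and solve for t:
e^(−t/τ) = (C − C_in)/(C₀ − C_in) = (1.54 − 2.27)/(0 − 2.27) = 0.32159
t = −τ ln(…) = 32.551 × 1.1345 = 36.929 s.

36.9 s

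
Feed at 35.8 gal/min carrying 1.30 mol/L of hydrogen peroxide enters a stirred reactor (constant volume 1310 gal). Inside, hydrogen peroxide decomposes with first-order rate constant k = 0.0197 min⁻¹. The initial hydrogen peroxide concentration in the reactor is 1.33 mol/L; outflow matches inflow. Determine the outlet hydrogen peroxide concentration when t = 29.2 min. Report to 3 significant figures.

0.901 mol/L

Species balance: V dC/dt = Q C_in − Q C − k V C.
This is linear with rate a = Q/V + k = 0.047028 min⁻¹.
C_ss = Q C_in/(Q + kV) = 0.75543 mol/L; C(t) = C_ss + (C₀ − C_ss) e^(−a t).
C(29.2) = 0.75543 + (0.57457)·e^(−0.047028·29.2) = 0.75543 + (0.57457)·0.25329 = 0.90096 mol/L.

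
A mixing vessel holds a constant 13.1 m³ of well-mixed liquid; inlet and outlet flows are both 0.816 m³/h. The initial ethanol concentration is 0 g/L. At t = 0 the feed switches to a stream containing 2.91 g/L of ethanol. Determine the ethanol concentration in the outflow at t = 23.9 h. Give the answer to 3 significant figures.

2.25 g/L

Unsteady species balance (constant V, well mixed): V dC/dt = Q(C_in − C).
Rewrite as dC/dt + C/τ = C_in/τ, τ = V/Q = 16.054 h.
Solution: C(t) = C_in + (C₀ − C_in) e^(−t/τ).
C(23.9) = 2.91 + (0 − 2.91)·e^(−23.9/16.054) = 2.91 + (-2.9100)·0.22566 = 2.2533 g/L.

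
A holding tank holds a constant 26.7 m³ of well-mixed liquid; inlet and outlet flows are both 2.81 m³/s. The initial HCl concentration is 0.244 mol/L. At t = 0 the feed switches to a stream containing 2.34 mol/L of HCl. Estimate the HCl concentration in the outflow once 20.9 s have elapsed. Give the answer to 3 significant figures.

Transient balance on the dissolved component: V dC/dt = Q(C_in − C).
Rewrite as dC/dt + C/τ = C_in/τ, τ = V/Q = 9.5018 s.
Solution: C(t) = C_in + (C₀ − C_in) e^(−t/τ).
C(20.9) = 2.34 + (0.244 − 2.34)·e^(−20.9/9.5018) = 2.34 + (-2.0960)·0.11085 = 2.1077 mol/L.

2.11 mol/L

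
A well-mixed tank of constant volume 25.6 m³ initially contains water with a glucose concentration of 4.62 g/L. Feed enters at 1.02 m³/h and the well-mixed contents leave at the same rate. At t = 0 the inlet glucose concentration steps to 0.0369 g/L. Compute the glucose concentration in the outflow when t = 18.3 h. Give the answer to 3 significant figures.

Unsteady species balance (constant V, well mixed): V dC/dt = Q(C_in − C).
Rewrite as dC/dt + C/τ = C_in/τ, τ = V/Q = 25.098 h.
Integrating: C(t) = C_in + (C₀ − C_in) e^(−t/τ).
C(18.3) = 0.0369 + (4.62 − 0.0369)·e^(−18.3/25.098) = 0.0369 + (4.5831)·0.48232 = 2.2474 g/L.

2.25 g/L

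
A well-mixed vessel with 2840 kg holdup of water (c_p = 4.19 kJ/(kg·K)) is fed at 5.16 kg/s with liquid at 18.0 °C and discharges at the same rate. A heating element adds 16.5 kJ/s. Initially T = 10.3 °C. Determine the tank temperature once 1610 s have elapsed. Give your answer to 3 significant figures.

18.3 °C

M c_p dT/dt = ṁ c_p (T_in − T) + Q̇.
Rearrange: dT/dt = (T_ss − T)/τ with τ = M/ṁ = 550.39 s and T_ss = T_in + Q̇/(ṁ c_p) = 18.763 °C.
T approaches T_ss exponentially: T(t) = T_ss + (T₀ − T_ss) e^(−t/τ).
T(1610) = 18.763 + (-8.4632)·e^(−1610/550.39) = 18.763 + (-8.4632)·0.053653 = 18.309 °C.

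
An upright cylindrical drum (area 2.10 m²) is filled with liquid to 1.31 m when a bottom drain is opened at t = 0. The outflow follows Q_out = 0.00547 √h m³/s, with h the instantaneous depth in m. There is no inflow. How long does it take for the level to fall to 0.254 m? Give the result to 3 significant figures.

492 s

With no inflow, A dh/dt = −0.00547 √h.
This is separable: 2 d(√h)/dt = −0.00547/A, so √h = √h₀ − (0.00547/(2A)) t.
t = 2A(√h₀ − √h)/0.00547 = 2·2.10·(√1.31 − √0.254)/0.00547
  = 4.2000 × (1.1446 − 0.50398) / 0.00547 = 491.84 s.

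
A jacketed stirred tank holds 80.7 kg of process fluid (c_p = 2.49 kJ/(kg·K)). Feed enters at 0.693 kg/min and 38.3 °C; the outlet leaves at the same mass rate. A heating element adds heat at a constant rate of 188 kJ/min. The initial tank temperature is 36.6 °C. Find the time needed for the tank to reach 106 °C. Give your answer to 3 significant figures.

115 min

M c_p dT/dt = ṁ c_p (T_in − T) + Q̇.
τ = M/ṁ = 116.45 min; T_ss = T_in + Q̇/(ṁ c_p) = 147.25 °C.
T(t) = T_ss + (T₀ − T_ss) e^(−t/τ). Set T = 106:
e^(−t/τ) = (106 − 147.25)/(36.6 − 147.25) = 0.37279
t = −116.45 · ln(0.37279) = 114.90 min.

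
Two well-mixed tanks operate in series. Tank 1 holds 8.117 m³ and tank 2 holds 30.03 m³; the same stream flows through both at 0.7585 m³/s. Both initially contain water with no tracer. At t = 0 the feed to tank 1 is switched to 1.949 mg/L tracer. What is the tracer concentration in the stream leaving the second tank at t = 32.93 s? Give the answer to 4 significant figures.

Time constants: τᵢ = Vᵢ/Q for each well-mixed tank.
τ₁ = 8.117/0.7585 = 10.7014 s; τ₂ = 30.03/0.7585 = 39.5913 s.
Solving the cascade with C₁(0)=C₂(0)=0 gives C₂(t) = C_in[1 − (τ₁ e^(−t/τ₁) − τ₂ e^(−t/τ₂))/(τ₁ − τ₂)].
At t = 32.93: e^(−t/τ₁) = 0.0460894, e^(−t/τ₂) = 0.435288.
C₂ = 1.949·[1 − (10.7014·0.0460894 − 39.5913·0.435288)/(-28.8899)] = 1.949·0.420546 = 0.819644 mg/L.

0.8196 mg/L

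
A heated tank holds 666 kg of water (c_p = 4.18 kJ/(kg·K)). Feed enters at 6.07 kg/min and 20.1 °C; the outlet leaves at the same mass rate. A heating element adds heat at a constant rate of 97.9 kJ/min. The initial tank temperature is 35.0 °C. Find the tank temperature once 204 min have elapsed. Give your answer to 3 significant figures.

25.7 °C

M c_p dT/dt = ṁ c_p (T_in − T) + Q̇.
Rearrange: dT/dt = (T_ss − T)/τ with τ = M/ṁ = 109.72 min and T_ss = T_in + Q̇/(ṁ c_p) = 23.958 °C.
Solution: T(t) = T_ss + (T₀ − T_ss) e^(−t/τ).
T(204) = 23.958 + (11.042)·e^(−204/109.72) = 23.958 + (11.042)·0.15578 = 25.679 °C.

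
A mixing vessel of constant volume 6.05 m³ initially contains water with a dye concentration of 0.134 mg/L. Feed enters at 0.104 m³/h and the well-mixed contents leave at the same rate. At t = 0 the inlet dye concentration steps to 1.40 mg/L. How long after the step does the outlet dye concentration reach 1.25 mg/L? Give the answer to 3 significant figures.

124 h

Species balance: V dC/dt = Q(C_in − C) ⇒ τ = V/Q = 58.173 h.
C(t) = C_in + (C₀ − C_in) e^(−t/τ). Set C = 1.25 and solve for t:
e^(−t/τ) = (C − C_in)/(C₀ − C_in) = (1.25 − 1.40)/(0.134 − 1.40) = 0.11848
t = −τ ln(…) = 58.173 × 2.1330 = 124.08 h.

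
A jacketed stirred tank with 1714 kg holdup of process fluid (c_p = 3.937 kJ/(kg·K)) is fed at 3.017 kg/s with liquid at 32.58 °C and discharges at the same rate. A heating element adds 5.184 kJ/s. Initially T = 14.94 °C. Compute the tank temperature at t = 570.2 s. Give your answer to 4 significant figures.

M c_p dT/dt = ṁ c_p (T_in − T) + Q̇.
τ = M/ṁ = 568.114 s; T_ss = T_in + Q̇/(ṁ c_p) = 32.58 + 5.184/(3.017·3.937) = 33.0164 °C.
Solution: T(t) = T_ss + (T₀ − T_ss) e^(−t/τ).
T(570.2) = 33.0164 + (-18.0764)·e^(−570.2/568.114) = 33.0164 + (-18.0764)·0.366531 = 26.3909 °C.

26.39 °C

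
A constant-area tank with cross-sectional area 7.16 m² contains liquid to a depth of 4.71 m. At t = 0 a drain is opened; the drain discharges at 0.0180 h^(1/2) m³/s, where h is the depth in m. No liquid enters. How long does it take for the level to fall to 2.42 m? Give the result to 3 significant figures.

Mass balance (ρ constant): A dh/dt = −0.0180 √h.
This is separable: 2 d(√h)/dt = −0.0180/A, so √h = √h₀ − (0.0180/(2A)) t.
t = 2A(√h₀ − √h)/0.0180 = 2·7.16·(√4.71 − √2.42)/0.0180
  = 14.320 × (2.1703 − 1.5556) / 0.0180 = 488.96 s.

489 s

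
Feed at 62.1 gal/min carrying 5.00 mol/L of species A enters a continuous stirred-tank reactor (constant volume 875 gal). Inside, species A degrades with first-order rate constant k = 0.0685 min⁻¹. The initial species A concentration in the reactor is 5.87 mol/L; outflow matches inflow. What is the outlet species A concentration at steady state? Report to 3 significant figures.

2.54 mol/L

Accumulation = in − out − consumed: V dC/dt = Q C_in − Q C − k V C.
At steady state: 0 = Q C_in − (Q + kV) C_ss, so C_ss = Q C_in/(Q + kV).
C_ss = 62.1·5.00/(62.1 + 0.0685·875) = 310.50/122.04 = 2.5443 mol/L.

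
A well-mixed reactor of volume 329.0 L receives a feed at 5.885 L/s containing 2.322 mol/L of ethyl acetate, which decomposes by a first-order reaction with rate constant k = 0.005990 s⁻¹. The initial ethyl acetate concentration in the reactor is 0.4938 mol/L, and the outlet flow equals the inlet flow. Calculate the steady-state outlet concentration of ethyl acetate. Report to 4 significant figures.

V dC/dt = Q(C_in − C) − k V C.
Steady state (dC/dt = 0): C_ss = Q C_in/(Q + kV) = C_in/(1 + kV/Q).
C_ss = 5.885·2.322/(5.885 + 0.005990·329.0) = 13.6650/7.85571 = 1.73950 mol/L.

1.739 mol/L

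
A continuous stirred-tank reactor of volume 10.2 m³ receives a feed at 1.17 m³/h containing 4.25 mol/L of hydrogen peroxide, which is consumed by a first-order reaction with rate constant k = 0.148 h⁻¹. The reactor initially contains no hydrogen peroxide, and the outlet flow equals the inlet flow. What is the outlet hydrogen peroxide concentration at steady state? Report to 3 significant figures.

Accumulation = in − out − consumed: V dC/dt = Q C_in − Q C − k V C.
At steady state: 0 = Q C_in − (Q + kV) C_ss, so C_ss = Q C_in/(Q + kV).
C_ss = 1.17·4.25/(1.17 + 0.148·10.2) = 4.9725/2.6796 = 1.8557 mol/L.

1.86 mol/L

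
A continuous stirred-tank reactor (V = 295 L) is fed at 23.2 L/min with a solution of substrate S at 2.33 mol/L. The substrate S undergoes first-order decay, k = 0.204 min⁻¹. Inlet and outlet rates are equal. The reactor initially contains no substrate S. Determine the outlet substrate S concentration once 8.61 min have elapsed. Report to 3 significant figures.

0.591 mol/L

Species balance: V dC/dt = Q C_in − Q C − k V C.
This is linear with rate a = Q/V + k = 0.28264 min⁻¹.
C_ss = Q C_in/(Q + kV) = 0.64831 mol/L; C(t) = C_ss + (C₀ − C_ss) e^(−a t).
C(8.61) = 0.64831 + (-0.64831)·e^(−0.28264·8.61) = 0.64831 + (-0.64831)·0.087724 = 0.59144 mol/L.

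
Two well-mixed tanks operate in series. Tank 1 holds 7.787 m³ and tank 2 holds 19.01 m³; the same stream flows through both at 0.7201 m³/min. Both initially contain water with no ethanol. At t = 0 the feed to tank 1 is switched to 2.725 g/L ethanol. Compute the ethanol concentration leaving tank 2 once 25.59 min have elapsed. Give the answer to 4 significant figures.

1.152 g/L

Species balance on tank i: dCᵢ/dt = (Cᵢ₋₁ − Cᵢ)/τᵢ with τᵢ = Vᵢ/Q.
τ₁ = 7.787/0.7201 = 10.8138 min; τ₂ = 19.01/0.7201 = 26.3991 min.
Tank 1: C₁ = C_in(1 − e^(−t/τ₁)). Tank 2 (τ₁ ≠ τ₂): C₂ = C_in[1 − (τ₁ e^(−t/τ₁) − τ₂ e^(−t/τ₂))/(τ₁ − τ₂)].
At t = 25.59: e^(−t/τ₁) = 0.0938154, e^(−t/τ₂) = 0.379329.
C₂ = 2.725·[1 − (10.8138·0.0938154 − 26.3991·0.379329)/(-15.5853)] = 2.725·0.422569 = 1.15150 g/L.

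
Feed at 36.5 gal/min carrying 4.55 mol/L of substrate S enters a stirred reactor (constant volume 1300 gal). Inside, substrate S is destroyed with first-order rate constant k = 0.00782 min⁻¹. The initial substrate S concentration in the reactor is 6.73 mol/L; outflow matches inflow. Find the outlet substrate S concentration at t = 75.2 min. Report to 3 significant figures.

V dC/dt = Q(C_in − C) − k V C.
dC/dt = (Q/V) C_in − (Q/V + k) C; effective rate a = Q/V + k = 0.028077 + 0.00782 = 0.035897 min⁻¹.
C_ss = Q C_in/(Q + kV) = 3.5588 mol/L; C(t) = C_ss + (C₀ − C_ss) e^(−a t).
C(75.2) = 3.5588 + (3.1712)·e^(−0.035897·75.2) = 3.5588 + (3.1712)·0.067243 = 3.7720 mol/L.

3.77 mol/L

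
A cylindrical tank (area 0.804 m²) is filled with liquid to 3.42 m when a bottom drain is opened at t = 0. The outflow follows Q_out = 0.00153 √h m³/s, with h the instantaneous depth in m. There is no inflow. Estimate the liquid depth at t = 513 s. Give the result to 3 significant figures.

Accumulation of liquid (constant cross-section A): A dh/dt = −0.00153 √h.
∫ h^(−1/2) dh = −(0.00153/A) ∫ dt, giving 2√h = 2√h₀ − (0.00153/A) t.
√h = √3.42 − 0.00153·513/(2·0.804) = 1.8493 − 0.48812 = 1.3612.
h = 1.3612² = 1.8529 m.

1.85 m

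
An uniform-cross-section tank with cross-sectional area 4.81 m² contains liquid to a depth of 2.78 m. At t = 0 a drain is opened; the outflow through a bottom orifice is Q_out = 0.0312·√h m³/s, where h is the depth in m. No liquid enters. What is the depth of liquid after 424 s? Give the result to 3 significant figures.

0.0854 m

With no inflow, A dh/dt = −0.0312 √h.
∫ h^(−1/2) dh = −(0.0312/A) ∫ dt, giving 2√h = 2√h₀ − (0.0312/A) t.
√h = √2.78 − 0.0312·424/(2·4.81) = 1.6673 − 1.3751 = 0.29220.
h = 0.29220² = 0.085380 m.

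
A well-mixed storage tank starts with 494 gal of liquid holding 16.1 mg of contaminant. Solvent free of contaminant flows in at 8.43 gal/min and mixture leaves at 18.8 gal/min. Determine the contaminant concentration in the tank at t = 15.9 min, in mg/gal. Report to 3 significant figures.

Total volume: dV/dt = Q_in − Q_out = -10.370 gal/min, so V(t) = 494 − 10.370 t and V(15.9) = 329.12 gal.
Solute balance: dm/dt = 0 − Q_out C = −Q_out m/V(t).
Separate: dm/m = −Q_out dt/V(t) ⇒ ln(m/m₀) = −(Q_out/(Q_in−Q_out)) ln(V/V₀).
m = m₀ (V₀/V)^(Q_out/(Q_in−Q_out)) = 16.1 × (494/329.12)^(-1.8129) = 7.7103 mg.
C = m/V = 7.7103/329.12 = 0.023427 mg/gal.

0.0234 mg/gal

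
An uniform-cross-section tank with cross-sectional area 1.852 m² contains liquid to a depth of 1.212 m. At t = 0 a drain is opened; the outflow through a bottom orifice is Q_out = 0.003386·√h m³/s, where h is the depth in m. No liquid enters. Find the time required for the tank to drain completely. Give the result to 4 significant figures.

1204 s

A dh/dt = −Q_out = −0.003386 √h.
Separate and integrate: 2(√h − √h₀) = −(0.003386/A) t.
Set h = 0: 2√h₀ = (0.003386/A) t_empty ⇒ t_empty = 2A√h₀/0.003386.
t_empty = 2·1.852·√1.212/0.003386 = 3.70400·1.10091/0.003386 = 1204.30 s.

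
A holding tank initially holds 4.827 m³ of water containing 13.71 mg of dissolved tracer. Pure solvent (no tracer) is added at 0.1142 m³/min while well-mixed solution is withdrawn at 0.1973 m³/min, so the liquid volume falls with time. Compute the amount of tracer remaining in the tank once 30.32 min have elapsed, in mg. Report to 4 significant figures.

Total volume: dV/dt = Q_in − Q_out = -0.0831000 m³/min, so V(t) = 4.827 − 0.0831000 t and V(30.32) = 2.30741 m³.
No tracer enters, so dm/dt = −Q_out · (m/V).
dm/m = −Q_out dt/(V₀ − 0.0831000 t); integrating gives ln(m/m₀) = −(Q_out/(Q_in−Q_out)) ln(V/V₀).
m = m₀ (V₀/V)^(Q_out/(Q_in−Q_out)) = 13.71 × (4.827/2.30741)^(-2.37425) = 2.37665 mg.

2.377 mg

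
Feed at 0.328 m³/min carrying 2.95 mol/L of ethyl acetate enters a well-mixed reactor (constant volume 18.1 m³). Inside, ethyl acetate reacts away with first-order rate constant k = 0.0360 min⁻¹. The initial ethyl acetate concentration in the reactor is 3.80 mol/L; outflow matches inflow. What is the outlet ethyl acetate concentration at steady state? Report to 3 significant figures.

0.988 mol/L

Species balance: V dC/dt = Q C_in − Q C − k V C.
At steady state: 0 = Q C_in − (Q + kV) C_ss, so C_ss = Q C_in/(Q + kV).
C_ss = 0.328·2.95/(0.328 + 0.0360·18.1) = 0.96760/0.97960 = 0.98775 mol/L.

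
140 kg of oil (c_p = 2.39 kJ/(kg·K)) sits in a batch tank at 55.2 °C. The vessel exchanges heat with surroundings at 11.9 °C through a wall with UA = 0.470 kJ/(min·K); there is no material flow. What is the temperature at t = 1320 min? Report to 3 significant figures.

Lumped-capacitance energy balance: M c_p dT/dt = UA(T_amb − T).
dT/dt = (T_ss − T)/τ with T_ss = T_amb = 11.900 °C, τ = M c_p/UA = 140·2.39/0.470 = 711.91 min.
This is linear first-order; T(t) = T_ss + (T₀ − T_ss) e^(−t/τ).
T(1320) = 11.900 + (43.300)·0.15659 = 18.680 °C.

18.7 °C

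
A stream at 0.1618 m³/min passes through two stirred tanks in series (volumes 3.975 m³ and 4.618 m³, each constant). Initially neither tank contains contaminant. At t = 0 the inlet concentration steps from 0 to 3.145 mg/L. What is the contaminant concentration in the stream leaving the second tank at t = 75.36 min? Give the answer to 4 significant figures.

2.439 mg/L

Time constants: τᵢ = Vᵢ/Q for each well-mixed tank.
τ₁ = 3.975/0.1618 = 24.5674 min; τ₂ = 4.618/0.1618 = 28.5414 min.
Solving the cascade with C₁(0)=C₂(0)=0 gives C₂(t) = C_in[1 − (τ₁ e^(−t/τ₁) − τ₂ e^(−t/τ₂))/(τ₁ − τ₂)].
At t = 75.36: e^(−t/τ₁) = 0.0465381, e^(−t/τ₂) = 0.0713346.
C₂ = 3.145·[1 − (24.5674·0.0465381 − 28.5414·0.0713346)/(-3.97404)] = 3.145·0.775375 = 2.43855 mg/L.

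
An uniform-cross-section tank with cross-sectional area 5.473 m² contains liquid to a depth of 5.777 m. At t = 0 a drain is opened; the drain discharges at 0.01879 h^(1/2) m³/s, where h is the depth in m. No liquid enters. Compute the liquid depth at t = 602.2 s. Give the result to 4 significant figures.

Volume balance on the tank: A dh/dt = −0.01879 √h.
Separate and integrate: 2(√h − √h₀) = −(0.01879/A) t.
√h = √5.777 − 0.01879·602.2/(2·5.473) = 2.40354 − 1.03374 = 1.36980.
h = 1.36980² = 1.87634 m.

1.876 m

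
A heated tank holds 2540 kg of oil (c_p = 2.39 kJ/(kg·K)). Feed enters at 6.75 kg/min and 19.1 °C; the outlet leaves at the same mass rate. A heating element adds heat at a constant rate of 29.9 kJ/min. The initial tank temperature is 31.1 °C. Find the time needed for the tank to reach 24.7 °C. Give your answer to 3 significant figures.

Unsteady energy balance on the tank contents: M c_p dT/dt = ṁ c_p (T_in − T) + 29.9.
τ = M/ṁ = 376.30 min; T_ss = T_in + Q̇/(ṁ c_p) = 20.953 °C.
T(t) = T_ss + (T₀ − T_ss) e^(−t/τ). Set T = 24.7:
e^(−t/τ) = (24.7 − 20.953)/(31.1 − 20.953) = 0.36925
t = −376.30 · ln(0.36925) = 374.90 min.

375 min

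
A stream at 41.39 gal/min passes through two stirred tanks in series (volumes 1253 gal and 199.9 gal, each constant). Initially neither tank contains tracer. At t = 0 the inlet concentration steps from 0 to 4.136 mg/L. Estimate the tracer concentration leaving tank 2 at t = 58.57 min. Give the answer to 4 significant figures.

Time constants: τᵢ = Vᵢ/Q for each well-mixed tank.
τ₁ = 1253/41.39 = 30.2730 min; τ₂ = 199.9/41.39 = 4.82967 min.
Solving the cascade with C₁(0)=C₂(0)=0 gives C₂(t) = C_in[1 − (τ₁ e^(−t/τ₁) − τ₂ e^(−t/τ₂))/(τ₁ − τ₂)].
At t = 58.57: e^(−t/τ₁) = 0.144464, e^(−t/τ₂) = 5.41074e-06.
C₂ = 4.136·[1 − (30.2730·0.144464 − 4.82967·5.41074e-06)/(25.4433)] = 4.136·0.828115 = 3.42508 mg/L.

3.425 mg/L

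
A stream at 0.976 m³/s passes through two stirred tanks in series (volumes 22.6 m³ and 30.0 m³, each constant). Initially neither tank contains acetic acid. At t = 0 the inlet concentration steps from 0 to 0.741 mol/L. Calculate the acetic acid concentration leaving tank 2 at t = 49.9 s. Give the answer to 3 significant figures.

0.411 mol/L

Each tank obeys Vᵢ dCᵢ/dt = Q(Cᵢ₋₁ − Cᵢ), so τᵢ = Vᵢ/Q.
τ₁ = 22.6/0.976 = 23.156 s; τ₂ = 30.0/0.976 = 30.738 s.
Solving the cascade with C₁(0)=C₂(0)=0 gives C₂(t) = C_in[1 − (τ₁ e^(−t/τ₁) − τ₂ e^(−t/τ₂))/(τ₁ − τ₂)].
At t = 49.9: e^(−t/τ₁) = 0.11591, e^(−t/τ₂) = 0.19722.
C₂ = 0.741·[1 − (23.156·0.11591 − 30.738·0.19722)/(-7.5820)] = 0.741·0.55443 = 0.41083 mol/L.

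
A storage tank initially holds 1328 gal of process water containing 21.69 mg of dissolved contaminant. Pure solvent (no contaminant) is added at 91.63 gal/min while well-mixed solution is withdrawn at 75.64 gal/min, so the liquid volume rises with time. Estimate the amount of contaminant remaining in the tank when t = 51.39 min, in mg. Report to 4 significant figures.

2.222 mg

Total volume: dV/dt = Q_in − Q_out = 15.9900 gal/min, so V(t) = 1328 + 15.9900 t and V(51.39) = 2149.73 gal.
No contaminant enters, so dm/dt = −Q_out · (m/V).
Separate: dm/m = −Q_out dt/V(t) ⇒ ln(m/m₀) = −(Q_out/(Q_in−Q_out)) ln(V/V₀).
m = m₀ (V₀/V)^(Q_out/(Q_in−Q_out)) = 21.69 × (1328/2149.73)^(4.73046) = 2.22187 mg.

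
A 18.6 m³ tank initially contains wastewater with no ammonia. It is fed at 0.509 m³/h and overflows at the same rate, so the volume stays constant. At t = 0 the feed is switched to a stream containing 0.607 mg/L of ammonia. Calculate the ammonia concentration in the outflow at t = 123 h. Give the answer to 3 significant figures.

Mass balance on the solute (V constant): V dC/dt = Q(C_in − C).
Time constant τ = V/Q = 18.6/0.509 = 36.542 h.
Solution: C(t) = C_in + (C₀ − C_in) e^(−t/τ).
C(123) = 0.607 + (0 − 0.607)·e^(−123/36.542) = 0.607 + (-0.60700)·0.034529 = 0.58604 mg/L.

0.586 mg/L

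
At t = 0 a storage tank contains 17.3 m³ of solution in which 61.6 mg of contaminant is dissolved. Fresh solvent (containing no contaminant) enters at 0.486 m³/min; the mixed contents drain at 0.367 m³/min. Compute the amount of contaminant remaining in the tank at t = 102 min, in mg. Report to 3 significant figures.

12.0 mg

Total volume: dV/dt = Q_in − Q_out = 0.11900 m³/min, so V(t) = 17.3 + 0.11900 t and V(102) = 29.438 m³.
Solute balance: dm/dt = 0 − Q_out C = −Q_out m/V(t).
Separate: dm/m = −Q_out dt/V(t) ⇒ ln(m/m₀) = −(Q_out/(Q_in−Q_out)) ln(V/V₀).
m = m₀ (V₀/V)^(Q_out/(Q_in−Q_out)) = 61.6 × (17.3/29.438)^(3.0840) = 11.956 mg.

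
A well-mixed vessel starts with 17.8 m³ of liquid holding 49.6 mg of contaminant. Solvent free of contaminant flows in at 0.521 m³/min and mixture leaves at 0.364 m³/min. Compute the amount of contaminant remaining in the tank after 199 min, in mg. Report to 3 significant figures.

Total volume: dV/dt = Q_in − Q_out = 0.15700 m³/min, so V(t) = 17.8 + 0.15700 t and V(199) = 49.043 m³.
Species balance (pure solvent in): dm/dt = −Q_out · m/V(t).
dm/m = −Q_out dt/(V₀ + 0.15700 t); integrating gives ln(m/m₀) = −(Q_out/(Q_in−Q_out)) ln(V/V₀).
m = m₀ (V₀/V)^(Q_out/(Q_in−Q_out)) = 49.6 × (17.8/49.043)^(2.3185) = 4.7314 mg.

4.73 mg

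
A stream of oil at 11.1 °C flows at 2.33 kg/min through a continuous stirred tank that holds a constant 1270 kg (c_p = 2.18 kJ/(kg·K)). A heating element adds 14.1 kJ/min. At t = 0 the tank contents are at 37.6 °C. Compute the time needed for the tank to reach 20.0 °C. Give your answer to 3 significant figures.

First-law balance (no shaft work): M c_p dT/dt = ṁ c_p (T_in − T) + 14.1.
τ = M/ṁ = 545.06 min; T_ss = T_in + Q̇/(ṁ c_p) = 13.876 °C.
T(t) = T_ss + (T₀ − T_ss) e^(−t/τ). Set T = 20.0:
e^(−t/τ) = (20.0 − 13.876)/(37.6 − 13.876) = 0.25814
t = −545.06 · ln(0.25814) = 738.16 min.

738 min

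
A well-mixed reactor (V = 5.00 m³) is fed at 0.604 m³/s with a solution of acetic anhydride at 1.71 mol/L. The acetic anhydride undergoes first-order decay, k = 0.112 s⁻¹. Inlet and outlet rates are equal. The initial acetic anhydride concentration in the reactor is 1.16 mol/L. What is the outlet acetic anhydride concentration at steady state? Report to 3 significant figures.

0.887 mol/L

Species balance: V dC/dt = Q C_in − Q C − k V C.
Steady state (dC/dt = 0): C_ss = Q C_in/(Q + kV) = C_in/(1 + kV/Q).
C_ss = 0.604·1.71/(0.604 + 0.112·5.00) = 1.0328/1.1640 = 0.88732 mol/L.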